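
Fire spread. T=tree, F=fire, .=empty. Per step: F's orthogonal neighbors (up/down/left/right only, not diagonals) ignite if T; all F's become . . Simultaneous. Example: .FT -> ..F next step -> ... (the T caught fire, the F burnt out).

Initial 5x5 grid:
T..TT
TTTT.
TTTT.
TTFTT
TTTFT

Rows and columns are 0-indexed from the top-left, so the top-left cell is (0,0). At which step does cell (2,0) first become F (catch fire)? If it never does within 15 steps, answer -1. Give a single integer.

Step 1: cell (2,0)='T' (+5 fires, +2 burnt)
Step 2: cell (2,0)='T' (+6 fires, +5 burnt)
Step 3: cell (2,0)='F' (+4 fires, +6 burnt)
  -> target ignites at step 3
Step 4: cell (2,0)='.' (+2 fires, +4 burnt)
Step 5: cell (2,0)='.' (+2 fires, +2 burnt)
Step 6: cell (2,0)='.' (+0 fires, +2 burnt)
  fire out at step 6

3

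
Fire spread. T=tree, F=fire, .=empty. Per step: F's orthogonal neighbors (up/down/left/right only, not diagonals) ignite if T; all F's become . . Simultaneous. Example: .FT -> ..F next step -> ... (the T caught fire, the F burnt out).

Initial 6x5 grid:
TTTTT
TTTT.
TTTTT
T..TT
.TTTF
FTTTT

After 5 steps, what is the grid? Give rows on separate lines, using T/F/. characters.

Step 1: 4 trees catch fire, 2 burn out
  TTTTT
  TTTT.
  TTTTT
  T..TF
  .TTF.
  .FTTF
Step 2: 6 trees catch fire, 4 burn out
  TTTTT
  TTTT.
  TTTTF
  T..F.
  .FF..
  ..FF.
Step 3: 1 trees catch fire, 6 burn out
  TTTTT
  TTTT.
  TTTF.
  T....
  .....
  .....
Step 4: 2 trees catch fire, 1 burn out
  TTTTT
  TTTF.
  TTF..
  T....
  .....
  .....
Step 5: 3 trees catch fire, 2 burn out
  TTTFT
  TTF..
  TF...
  T....
  .....
  .....

TTTFT
TTF..
TF...
T....
.....
.....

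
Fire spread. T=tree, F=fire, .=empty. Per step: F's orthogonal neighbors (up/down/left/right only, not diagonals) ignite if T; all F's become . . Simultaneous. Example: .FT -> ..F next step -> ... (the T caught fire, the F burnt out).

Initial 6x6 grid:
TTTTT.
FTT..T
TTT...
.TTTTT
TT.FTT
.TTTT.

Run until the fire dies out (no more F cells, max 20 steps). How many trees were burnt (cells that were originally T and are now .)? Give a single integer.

Answer: 23

Derivation:
Step 1: +6 fires, +2 burnt (F count now 6)
Step 2: +8 fires, +6 burnt (F count now 8)
Step 3: +5 fires, +8 burnt (F count now 5)
Step 4: +2 fires, +5 burnt (F count now 2)
Step 5: +2 fires, +2 burnt (F count now 2)
Step 6: +0 fires, +2 burnt (F count now 0)
Fire out after step 6
Initially T: 24, now '.': 35
Total burnt (originally-T cells now '.'): 23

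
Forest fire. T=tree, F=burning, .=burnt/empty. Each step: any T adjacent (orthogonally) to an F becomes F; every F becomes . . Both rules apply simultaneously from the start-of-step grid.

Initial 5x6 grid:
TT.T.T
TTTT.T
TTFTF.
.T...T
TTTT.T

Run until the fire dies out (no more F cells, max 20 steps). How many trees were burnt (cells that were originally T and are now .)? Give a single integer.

Step 1: +3 fires, +2 burnt (F count now 3)
Step 2: +4 fires, +3 burnt (F count now 4)
Step 3: +4 fires, +4 burnt (F count now 4)
Step 4: +3 fires, +4 burnt (F count now 3)
Step 5: +1 fires, +3 burnt (F count now 1)
Step 6: +0 fires, +1 burnt (F count now 0)
Fire out after step 6
Initially T: 19, now '.': 26
Total burnt (originally-T cells now '.'): 15

Answer: 15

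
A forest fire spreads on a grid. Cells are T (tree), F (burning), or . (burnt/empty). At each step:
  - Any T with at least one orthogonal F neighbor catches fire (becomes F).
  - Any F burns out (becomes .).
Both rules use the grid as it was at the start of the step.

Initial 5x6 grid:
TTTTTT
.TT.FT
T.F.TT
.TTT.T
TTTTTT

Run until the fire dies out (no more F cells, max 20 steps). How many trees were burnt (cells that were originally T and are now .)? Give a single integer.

Answer: 21

Derivation:
Step 1: +5 fires, +2 burnt (F count now 5)
Step 2: +8 fires, +5 burnt (F count now 8)
Step 3: +4 fires, +8 burnt (F count now 4)
Step 4: +4 fires, +4 burnt (F count now 4)
Step 5: +0 fires, +4 burnt (F count now 0)
Fire out after step 5
Initially T: 22, now '.': 29
Total burnt (originally-T cells now '.'): 21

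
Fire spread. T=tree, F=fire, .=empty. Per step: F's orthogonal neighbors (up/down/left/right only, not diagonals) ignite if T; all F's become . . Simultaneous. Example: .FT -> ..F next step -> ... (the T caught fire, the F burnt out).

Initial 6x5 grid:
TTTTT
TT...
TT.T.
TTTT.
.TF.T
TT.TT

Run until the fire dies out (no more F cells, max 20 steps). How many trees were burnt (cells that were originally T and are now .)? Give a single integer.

Step 1: +2 fires, +1 burnt (F count now 2)
Step 2: +3 fires, +2 burnt (F count now 3)
Step 3: +4 fires, +3 burnt (F count now 4)
Step 4: +2 fires, +4 burnt (F count now 2)
Step 5: +2 fires, +2 burnt (F count now 2)
Step 6: +2 fires, +2 burnt (F count now 2)
Step 7: +1 fires, +2 burnt (F count now 1)
Step 8: +1 fires, +1 burnt (F count now 1)
Step 9: +0 fires, +1 burnt (F count now 0)
Fire out after step 9
Initially T: 20, now '.': 27
Total burnt (originally-T cells now '.'): 17

Answer: 17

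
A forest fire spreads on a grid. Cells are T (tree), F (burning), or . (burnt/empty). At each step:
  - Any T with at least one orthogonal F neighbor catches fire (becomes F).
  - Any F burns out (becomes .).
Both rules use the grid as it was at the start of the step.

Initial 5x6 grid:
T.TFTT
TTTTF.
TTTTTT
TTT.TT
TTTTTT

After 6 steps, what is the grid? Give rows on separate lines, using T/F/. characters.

Step 1: 4 trees catch fire, 2 burn out
  T.F.FT
  TTTF..
  TTTTFT
  TTT.TT
  TTTTTT
Step 2: 5 trees catch fire, 4 burn out
  T....F
  TTF...
  TTTF.F
  TTT.FT
  TTTTTT
Step 3: 4 trees catch fire, 5 burn out
  T.....
  TF....
  TTF...
  TTT..F
  TTTTFT
Step 4: 5 trees catch fire, 4 burn out
  T.....
  F.....
  TF....
  TTF...
  TTTF.F
Step 5: 4 trees catch fire, 5 burn out
  F.....
  ......
  F.....
  TF....
  TTF...
Step 6: 2 trees catch fire, 4 burn out
  ......
  ......
  ......
  F.....
  TF....

......
......
......
F.....
TF....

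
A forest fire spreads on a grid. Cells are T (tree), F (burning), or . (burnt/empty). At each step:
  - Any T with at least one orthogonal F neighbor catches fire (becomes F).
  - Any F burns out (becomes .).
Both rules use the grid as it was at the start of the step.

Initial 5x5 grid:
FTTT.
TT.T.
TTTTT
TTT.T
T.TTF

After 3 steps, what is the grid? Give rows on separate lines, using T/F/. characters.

Step 1: 4 trees catch fire, 2 burn out
  .FTT.
  FT.T.
  TTTTT
  TTT.F
  T.TF.
Step 2: 5 trees catch fire, 4 burn out
  ..FT.
  .F.T.
  FTTTF
  TTT..
  T.F..
Step 3: 5 trees catch fire, 5 burn out
  ...F.
  ...T.
  .FTF.
  FTF..
  T....

...F.
...T.
.FTF.
FTF..
T....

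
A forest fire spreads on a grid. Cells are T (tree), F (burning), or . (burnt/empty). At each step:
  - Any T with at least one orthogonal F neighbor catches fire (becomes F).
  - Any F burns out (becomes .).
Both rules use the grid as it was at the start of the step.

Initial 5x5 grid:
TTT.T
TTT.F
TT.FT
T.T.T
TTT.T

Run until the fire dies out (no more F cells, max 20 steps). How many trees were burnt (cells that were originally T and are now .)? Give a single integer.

Step 1: +2 fires, +2 burnt (F count now 2)
Step 2: +1 fires, +2 burnt (F count now 1)
Step 3: +1 fires, +1 burnt (F count now 1)
Step 4: +0 fires, +1 burnt (F count now 0)
Fire out after step 4
Initially T: 17, now '.': 12
Total burnt (originally-T cells now '.'): 4

Answer: 4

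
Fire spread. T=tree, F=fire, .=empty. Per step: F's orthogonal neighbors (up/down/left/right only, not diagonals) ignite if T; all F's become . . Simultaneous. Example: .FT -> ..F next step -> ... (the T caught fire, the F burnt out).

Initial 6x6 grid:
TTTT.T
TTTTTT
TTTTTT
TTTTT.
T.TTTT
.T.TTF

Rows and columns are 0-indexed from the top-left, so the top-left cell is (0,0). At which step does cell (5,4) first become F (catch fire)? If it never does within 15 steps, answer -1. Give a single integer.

Step 1: cell (5,4)='F' (+2 fires, +1 burnt)
  -> target ignites at step 1
Step 2: cell (5,4)='.' (+2 fires, +2 burnt)
Step 3: cell (5,4)='.' (+2 fires, +2 burnt)
Step 4: cell (5,4)='.' (+3 fires, +2 burnt)
Step 5: cell (5,4)='.' (+4 fires, +3 burnt)
Step 6: cell (5,4)='.' (+4 fires, +4 burnt)
Step 7: cell (5,4)='.' (+5 fires, +4 burnt)
Step 8: cell (5,4)='.' (+4 fires, +5 burnt)
Step 9: cell (5,4)='.' (+2 fires, +4 burnt)
Step 10: cell (5,4)='.' (+1 fires, +2 burnt)
Step 11: cell (5,4)='.' (+0 fires, +1 burnt)
  fire out at step 11

1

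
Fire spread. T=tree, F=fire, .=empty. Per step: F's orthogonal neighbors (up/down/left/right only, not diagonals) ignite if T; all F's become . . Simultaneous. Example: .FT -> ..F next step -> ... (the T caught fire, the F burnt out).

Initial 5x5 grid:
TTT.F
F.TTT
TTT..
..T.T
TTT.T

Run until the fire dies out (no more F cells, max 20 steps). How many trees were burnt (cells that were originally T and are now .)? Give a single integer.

Answer: 13

Derivation:
Step 1: +3 fires, +2 burnt (F count now 3)
Step 2: +3 fires, +3 burnt (F count now 3)
Step 3: +3 fires, +3 burnt (F count now 3)
Step 4: +1 fires, +3 burnt (F count now 1)
Step 5: +1 fires, +1 burnt (F count now 1)
Step 6: +1 fires, +1 burnt (F count now 1)
Step 7: +1 fires, +1 burnt (F count now 1)
Step 8: +0 fires, +1 burnt (F count now 0)
Fire out after step 8
Initially T: 15, now '.': 23
Total burnt (originally-T cells now '.'): 13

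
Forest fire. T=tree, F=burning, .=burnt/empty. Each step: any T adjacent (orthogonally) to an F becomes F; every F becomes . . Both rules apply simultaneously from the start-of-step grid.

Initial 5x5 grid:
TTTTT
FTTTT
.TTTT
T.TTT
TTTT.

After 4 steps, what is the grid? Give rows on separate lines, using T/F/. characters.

Step 1: 2 trees catch fire, 1 burn out
  FTTTT
  .FTTT
  .TTTT
  T.TTT
  TTTT.
Step 2: 3 trees catch fire, 2 burn out
  .FTTT
  ..FTT
  .FTTT
  T.TTT
  TTTT.
Step 3: 3 trees catch fire, 3 burn out
  ..FTT
  ...FT
  ..FTT
  T.TTT
  TTTT.
Step 4: 4 trees catch fire, 3 burn out
  ...FT
  ....F
  ...FT
  T.FTT
  TTTT.

...FT
....F
...FT
T.FTT
TTTT.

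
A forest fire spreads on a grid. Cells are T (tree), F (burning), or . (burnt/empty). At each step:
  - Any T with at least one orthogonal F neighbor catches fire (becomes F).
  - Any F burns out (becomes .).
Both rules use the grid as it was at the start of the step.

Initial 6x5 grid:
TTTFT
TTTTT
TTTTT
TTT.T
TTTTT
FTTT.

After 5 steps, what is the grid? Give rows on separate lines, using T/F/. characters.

Step 1: 5 trees catch fire, 2 burn out
  TTF.F
  TTTFT
  TTTTT
  TTT.T
  FTTTT
  .FTT.
Step 2: 7 trees catch fire, 5 burn out
  TF...
  TTF.F
  TTTFT
  FTT.T
  .FTTT
  ..FT.
Step 3: 8 trees catch fire, 7 burn out
  F....
  TF...
  FTF.F
  .FT.T
  ..FTT
  ...F.
Step 4: 5 trees catch fire, 8 burn out
  .....
  F....
  .F...
  ..F.F
  ...FT
  .....
Step 5: 1 trees catch fire, 5 burn out
  .....
  .....
  .....
  .....
  ....F
  .....

.....
.....
.....
.....
....F
.....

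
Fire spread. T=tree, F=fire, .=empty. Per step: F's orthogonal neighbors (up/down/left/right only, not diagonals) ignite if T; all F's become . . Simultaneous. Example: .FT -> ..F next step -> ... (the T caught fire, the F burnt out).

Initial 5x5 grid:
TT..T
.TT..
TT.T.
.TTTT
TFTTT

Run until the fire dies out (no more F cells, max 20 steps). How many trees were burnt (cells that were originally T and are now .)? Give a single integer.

Step 1: +3 fires, +1 burnt (F count now 3)
Step 2: +3 fires, +3 burnt (F count now 3)
Step 3: +4 fires, +3 burnt (F count now 4)
Step 4: +4 fires, +4 burnt (F count now 4)
Step 5: +1 fires, +4 burnt (F count now 1)
Step 6: +0 fires, +1 burnt (F count now 0)
Fire out after step 6
Initially T: 16, now '.': 24
Total burnt (originally-T cells now '.'): 15

Answer: 15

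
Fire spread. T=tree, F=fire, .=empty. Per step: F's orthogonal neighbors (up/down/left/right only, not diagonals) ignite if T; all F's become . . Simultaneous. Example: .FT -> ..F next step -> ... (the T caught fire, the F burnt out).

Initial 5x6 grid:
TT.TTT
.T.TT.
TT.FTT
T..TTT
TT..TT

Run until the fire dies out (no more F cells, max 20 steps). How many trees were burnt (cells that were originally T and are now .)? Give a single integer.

Step 1: +3 fires, +1 burnt (F count now 3)
Step 2: +4 fires, +3 burnt (F count now 4)
Step 3: +3 fires, +4 burnt (F count now 3)
Step 4: +2 fires, +3 burnt (F count now 2)
Step 5: +0 fires, +2 burnt (F count now 0)
Fire out after step 5
Initially T: 20, now '.': 22
Total burnt (originally-T cells now '.'): 12

Answer: 12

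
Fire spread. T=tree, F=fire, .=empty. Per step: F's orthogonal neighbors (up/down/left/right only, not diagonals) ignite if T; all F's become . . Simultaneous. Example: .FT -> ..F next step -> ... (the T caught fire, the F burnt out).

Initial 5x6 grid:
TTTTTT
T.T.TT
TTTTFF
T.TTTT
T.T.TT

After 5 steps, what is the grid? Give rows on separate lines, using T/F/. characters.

Step 1: 5 trees catch fire, 2 burn out
  TTTTTT
  T.T.FF
  TTTF..
  T.TTFF
  T.T.TT
Step 2: 6 trees catch fire, 5 burn out
  TTTTFF
  T.T...
  TTF...
  T.TF..
  T.T.FF
Step 3: 4 trees catch fire, 6 burn out
  TTTF..
  T.F...
  TF....
  T.F...
  T.T...
Step 4: 3 trees catch fire, 4 burn out
  TTF...
  T.....
  F.....
  T.....
  T.F...
Step 5: 3 trees catch fire, 3 burn out
  TF....
  F.....
  ......
  F.....
  T.....

TF....
F.....
......
F.....
T.....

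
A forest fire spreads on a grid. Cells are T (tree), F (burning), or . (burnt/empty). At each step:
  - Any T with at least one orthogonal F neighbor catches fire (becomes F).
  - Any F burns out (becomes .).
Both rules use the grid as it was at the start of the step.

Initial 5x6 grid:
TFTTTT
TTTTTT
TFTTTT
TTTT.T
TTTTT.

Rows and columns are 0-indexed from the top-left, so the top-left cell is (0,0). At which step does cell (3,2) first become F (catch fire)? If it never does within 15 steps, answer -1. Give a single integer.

Step 1: cell (3,2)='T' (+6 fires, +2 burnt)
Step 2: cell (3,2)='F' (+7 fires, +6 burnt)
  -> target ignites at step 2
Step 3: cell (3,2)='.' (+6 fires, +7 burnt)
Step 4: cell (3,2)='.' (+4 fires, +6 burnt)
Step 5: cell (3,2)='.' (+3 fires, +4 burnt)
Step 6: cell (3,2)='.' (+0 fires, +3 burnt)
  fire out at step 6

2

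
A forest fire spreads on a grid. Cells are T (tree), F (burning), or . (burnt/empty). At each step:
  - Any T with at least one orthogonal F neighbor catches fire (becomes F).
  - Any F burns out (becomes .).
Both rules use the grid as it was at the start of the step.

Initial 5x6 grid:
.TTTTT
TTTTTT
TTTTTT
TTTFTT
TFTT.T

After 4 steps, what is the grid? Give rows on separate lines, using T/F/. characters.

Step 1: 7 trees catch fire, 2 burn out
  .TTTTT
  TTTTTT
  TTTFTT
  TFF.FT
  F.FF.T
Step 2: 6 trees catch fire, 7 burn out
  .TTTTT
  TTTFTT
  TFF.FT
  F....F
  .....T
Step 3: 7 trees catch fire, 6 burn out
  .TTFTT
  TFF.FT
  F....F
  ......
  .....F
Step 4: 5 trees catch fire, 7 burn out
  .FF.FT
  F....F
  ......
  ......
  ......

.FF.FT
F....F
......
......
......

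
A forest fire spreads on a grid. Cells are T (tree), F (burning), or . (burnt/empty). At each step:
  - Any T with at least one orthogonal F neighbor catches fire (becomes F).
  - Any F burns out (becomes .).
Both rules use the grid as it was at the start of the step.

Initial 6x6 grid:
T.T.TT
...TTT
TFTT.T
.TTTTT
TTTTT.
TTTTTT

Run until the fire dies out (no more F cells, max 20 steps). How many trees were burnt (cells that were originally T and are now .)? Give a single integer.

Answer: 25

Derivation:
Step 1: +3 fires, +1 burnt (F count now 3)
Step 2: +3 fires, +3 burnt (F count now 3)
Step 3: +5 fires, +3 burnt (F count now 5)
Step 4: +5 fires, +5 burnt (F count now 5)
Step 5: +5 fires, +5 burnt (F count now 5)
Step 6: +3 fires, +5 burnt (F count now 3)
Step 7: +1 fires, +3 burnt (F count now 1)
Step 8: +0 fires, +1 burnt (F count now 0)
Fire out after step 8
Initially T: 27, now '.': 34
Total burnt (originally-T cells now '.'): 25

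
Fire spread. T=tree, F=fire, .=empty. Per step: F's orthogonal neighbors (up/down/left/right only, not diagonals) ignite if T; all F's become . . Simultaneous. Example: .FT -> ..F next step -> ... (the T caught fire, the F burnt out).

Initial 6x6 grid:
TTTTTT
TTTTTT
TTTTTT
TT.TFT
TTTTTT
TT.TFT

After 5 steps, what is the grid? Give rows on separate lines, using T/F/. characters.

Step 1: 6 trees catch fire, 2 burn out
  TTTTTT
  TTTTTT
  TTTTFT
  TT.F.F
  TTTTFT
  TT.F.F
Step 2: 5 trees catch fire, 6 burn out
  TTTTTT
  TTTTFT
  TTTF.F
  TT....
  TTTF.F
  TT....
Step 3: 5 trees catch fire, 5 burn out
  TTTTFT
  TTTF.F
  TTF...
  TT....
  TTF...
  TT....
Step 4: 5 trees catch fire, 5 burn out
  TTTF.F
  TTF...
  TF....
  TT....
  TF....
  TT....
Step 5: 6 trees catch fire, 5 burn out
  TTF...
  TF....
  F.....
  TF....
  F.....
  TF....

TTF...
TF....
F.....
TF....
F.....
TF....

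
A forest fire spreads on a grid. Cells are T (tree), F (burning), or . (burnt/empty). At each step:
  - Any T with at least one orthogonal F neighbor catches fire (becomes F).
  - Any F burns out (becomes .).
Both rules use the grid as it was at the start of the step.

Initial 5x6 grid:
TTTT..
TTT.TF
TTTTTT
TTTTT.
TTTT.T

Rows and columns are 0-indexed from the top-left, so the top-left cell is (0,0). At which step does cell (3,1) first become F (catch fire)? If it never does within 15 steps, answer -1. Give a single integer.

Step 1: cell (3,1)='T' (+2 fires, +1 burnt)
Step 2: cell (3,1)='T' (+1 fires, +2 burnt)
Step 3: cell (3,1)='T' (+2 fires, +1 burnt)
Step 4: cell (3,1)='T' (+2 fires, +2 burnt)
Step 5: cell (3,1)='T' (+4 fires, +2 burnt)
Step 6: cell (3,1)='F' (+5 fires, +4 burnt)
  -> target ignites at step 6
Step 7: cell (3,1)='.' (+5 fires, +5 burnt)
Step 8: cell (3,1)='.' (+2 fires, +5 burnt)
Step 9: cell (3,1)='.' (+0 fires, +2 burnt)
  fire out at step 9

6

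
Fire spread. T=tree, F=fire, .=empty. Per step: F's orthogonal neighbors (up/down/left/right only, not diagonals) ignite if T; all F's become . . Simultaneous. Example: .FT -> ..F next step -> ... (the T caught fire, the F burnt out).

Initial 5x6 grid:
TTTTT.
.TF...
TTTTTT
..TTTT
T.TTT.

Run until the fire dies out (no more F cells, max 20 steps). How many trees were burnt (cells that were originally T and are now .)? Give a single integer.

Step 1: +3 fires, +1 burnt (F count now 3)
Step 2: +5 fires, +3 burnt (F count now 5)
Step 3: +6 fires, +5 burnt (F count now 6)
Step 4: +3 fires, +6 burnt (F count now 3)
Step 5: +2 fires, +3 burnt (F count now 2)
Step 6: +0 fires, +2 burnt (F count now 0)
Fire out after step 6
Initially T: 20, now '.': 29
Total burnt (originally-T cells now '.'): 19

Answer: 19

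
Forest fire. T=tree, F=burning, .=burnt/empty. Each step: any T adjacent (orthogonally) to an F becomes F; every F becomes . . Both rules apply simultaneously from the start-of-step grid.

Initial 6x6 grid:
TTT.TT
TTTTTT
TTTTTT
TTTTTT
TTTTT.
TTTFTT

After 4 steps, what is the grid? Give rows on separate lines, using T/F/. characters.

Step 1: 3 trees catch fire, 1 burn out
  TTT.TT
  TTTTTT
  TTTTTT
  TTTTTT
  TTTFT.
  TTF.FT
Step 2: 5 trees catch fire, 3 burn out
  TTT.TT
  TTTTTT
  TTTTTT
  TTTFTT
  TTF.F.
  TF...F
Step 3: 5 trees catch fire, 5 burn out
  TTT.TT
  TTTTTT
  TTTFTT
  TTF.FT
  TF....
  F.....
Step 4: 6 trees catch fire, 5 burn out
  TTT.TT
  TTTFTT
  TTF.FT
  TF...F
  F.....
  ......

TTT.TT
TTTFTT
TTF.FT
TF...F
F.....
......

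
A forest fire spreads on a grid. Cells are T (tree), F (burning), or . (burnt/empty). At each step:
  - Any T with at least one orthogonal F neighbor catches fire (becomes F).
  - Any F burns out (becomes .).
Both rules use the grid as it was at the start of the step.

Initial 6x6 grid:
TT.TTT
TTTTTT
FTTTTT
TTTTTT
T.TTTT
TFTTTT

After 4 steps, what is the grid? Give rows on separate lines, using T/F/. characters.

Step 1: 5 trees catch fire, 2 burn out
  TT.TTT
  FTTTTT
  .FTTTT
  FTTTTT
  T.TTTT
  F.FTTT
Step 2: 7 trees catch fire, 5 burn out
  FT.TTT
  .FTTTT
  ..FTTT
  .FTTTT
  F.FTTT
  ...FTT
Step 3: 6 trees catch fire, 7 burn out
  .F.TTT
  ..FTTT
  ...FTT
  ..FTTT
  ...FTT
  ....FT
Step 4: 5 trees catch fire, 6 burn out
  ...TTT
  ...FTT
  ....FT
  ...FTT
  ....FT
  .....F

...TTT
...FTT
....FT
...FTT
....FT
.....F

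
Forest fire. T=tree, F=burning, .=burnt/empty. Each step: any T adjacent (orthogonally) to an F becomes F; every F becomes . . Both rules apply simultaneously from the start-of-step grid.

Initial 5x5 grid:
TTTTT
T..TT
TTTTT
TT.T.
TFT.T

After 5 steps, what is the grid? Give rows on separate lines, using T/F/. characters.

Step 1: 3 trees catch fire, 1 burn out
  TTTTT
  T..TT
  TTTTT
  TF.T.
  F.F.T
Step 2: 2 trees catch fire, 3 burn out
  TTTTT
  T..TT
  TFTTT
  F..T.
  ....T
Step 3: 2 trees catch fire, 2 burn out
  TTTTT
  T..TT
  F.FTT
  ...T.
  ....T
Step 4: 2 trees catch fire, 2 burn out
  TTTTT
  F..TT
  ...FT
  ...T.
  ....T
Step 5: 4 trees catch fire, 2 burn out
  FTTTT
  ...FT
  ....F
  ...F.
  ....T

FTTTT
...FT
....F
...F.
....T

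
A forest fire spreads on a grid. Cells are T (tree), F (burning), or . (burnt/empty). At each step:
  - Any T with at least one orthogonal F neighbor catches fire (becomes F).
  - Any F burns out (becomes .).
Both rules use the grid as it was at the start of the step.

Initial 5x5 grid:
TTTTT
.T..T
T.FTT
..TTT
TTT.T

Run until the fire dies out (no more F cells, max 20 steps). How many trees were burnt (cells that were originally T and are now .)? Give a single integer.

Answer: 16

Derivation:
Step 1: +2 fires, +1 burnt (F count now 2)
Step 2: +3 fires, +2 burnt (F count now 3)
Step 3: +3 fires, +3 burnt (F count now 3)
Step 4: +3 fires, +3 burnt (F count now 3)
Step 5: +1 fires, +3 burnt (F count now 1)
Step 6: +1 fires, +1 burnt (F count now 1)
Step 7: +1 fires, +1 burnt (F count now 1)
Step 8: +2 fires, +1 burnt (F count now 2)
Step 9: +0 fires, +2 burnt (F count now 0)
Fire out after step 9
Initially T: 17, now '.': 24
Total burnt (originally-T cells now '.'): 16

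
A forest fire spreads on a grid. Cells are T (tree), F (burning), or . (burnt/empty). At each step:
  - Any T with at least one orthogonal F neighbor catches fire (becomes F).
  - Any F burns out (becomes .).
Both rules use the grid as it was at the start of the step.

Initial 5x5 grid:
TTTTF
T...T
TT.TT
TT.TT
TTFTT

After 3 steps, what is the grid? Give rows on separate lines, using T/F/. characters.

Step 1: 4 trees catch fire, 2 burn out
  TTTF.
  T...F
  TT.TT
  TT.TT
  TF.FT
Step 2: 6 trees catch fire, 4 burn out
  TTF..
  T....
  TT.TF
  TF.FT
  F...F
Step 3: 5 trees catch fire, 6 burn out
  TF...
  T....
  TF.F.
  F...F
  .....

TF...
T....
TF.F.
F...F
.....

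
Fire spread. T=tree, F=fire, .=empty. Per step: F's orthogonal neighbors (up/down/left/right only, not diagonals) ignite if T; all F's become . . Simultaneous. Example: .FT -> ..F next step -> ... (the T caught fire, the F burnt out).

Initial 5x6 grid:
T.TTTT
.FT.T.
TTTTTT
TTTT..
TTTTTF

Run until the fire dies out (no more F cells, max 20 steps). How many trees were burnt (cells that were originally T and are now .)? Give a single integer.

Answer: 21

Derivation:
Step 1: +3 fires, +2 burnt (F count now 3)
Step 2: +5 fires, +3 burnt (F count now 5)
Step 3: +7 fires, +5 burnt (F count now 7)
Step 4: +3 fires, +7 burnt (F count now 3)
Step 5: +3 fires, +3 burnt (F count now 3)
Step 6: +0 fires, +3 burnt (F count now 0)
Fire out after step 6
Initially T: 22, now '.': 29
Total burnt (originally-T cells now '.'): 21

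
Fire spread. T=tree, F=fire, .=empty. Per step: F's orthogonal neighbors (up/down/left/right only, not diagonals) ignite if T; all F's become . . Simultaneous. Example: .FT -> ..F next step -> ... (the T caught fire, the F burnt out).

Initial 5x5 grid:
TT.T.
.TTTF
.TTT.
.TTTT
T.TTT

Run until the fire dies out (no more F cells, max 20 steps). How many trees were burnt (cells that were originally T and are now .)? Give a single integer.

Answer: 16

Derivation:
Step 1: +1 fires, +1 burnt (F count now 1)
Step 2: +3 fires, +1 burnt (F count now 3)
Step 3: +3 fires, +3 burnt (F count now 3)
Step 4: +5 fires, +3 burnt (F count now 5)
Step 5: +4 fires, +5 burnt (F count now 4)
Step 6: +0 fires, +4 burnt (F count now 0)
Fire out after step 6
Initially T: 17, now '.': 24
Total burnt (originally-T cells now '.'): 16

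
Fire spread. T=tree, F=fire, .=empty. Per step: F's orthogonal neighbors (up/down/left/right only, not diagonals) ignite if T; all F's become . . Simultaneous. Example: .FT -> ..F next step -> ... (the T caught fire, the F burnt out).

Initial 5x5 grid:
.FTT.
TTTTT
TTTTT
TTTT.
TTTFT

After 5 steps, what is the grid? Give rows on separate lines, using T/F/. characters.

Step 1: 5 trees catch fire, 2 burn out
  ..FT.
  TFTTT
  TTTTT
  TTTF.
  TTF.F
Step 2: 7 trees catch fire, 5 burn out
  ...F.
  F.FTT
  TFTFT
  TTF..
  TF...
Step 3: 6 trees catch fire, 7 burn out
  .....
  ...FT
  F.F.F
  TF...
  F....
Step 4: 2 trees catch fire, 6 burn out
  .....
  ....F
  .....
  F....
  .....
Step 5: 0 trees catch fire, 2 burn out
  .....
  .....
  .....
  .....
  .....

.....
.....
.....
.....
.....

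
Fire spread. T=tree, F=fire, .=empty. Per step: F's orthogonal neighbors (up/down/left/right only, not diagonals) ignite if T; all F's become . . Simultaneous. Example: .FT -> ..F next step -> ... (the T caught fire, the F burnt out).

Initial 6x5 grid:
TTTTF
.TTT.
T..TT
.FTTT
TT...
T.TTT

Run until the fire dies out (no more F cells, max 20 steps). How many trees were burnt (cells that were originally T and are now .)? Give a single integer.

Answer: 15

Derivation:
Step 1: +3 fires, +2 burnt (F count now 3)
Step 2: +4 fires, +3 burnt (F count now 4)
Step 3: +5 fires, +4 burnt (F count now 5)
Step 4: +3 fires, +5 burnt (F count now 3)
Step 5: +0 fires, +3 burnt (F count now 0)
Fire out after step 5
Initially T: 19, now '.': 26
Total burnt (originally-T cells now '.'): 15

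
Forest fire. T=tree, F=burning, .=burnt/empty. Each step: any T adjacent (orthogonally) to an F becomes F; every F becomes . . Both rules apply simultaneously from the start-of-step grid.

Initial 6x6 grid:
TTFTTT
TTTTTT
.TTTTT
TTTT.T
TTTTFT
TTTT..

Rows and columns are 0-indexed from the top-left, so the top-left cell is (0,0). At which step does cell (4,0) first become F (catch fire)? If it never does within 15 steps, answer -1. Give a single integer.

Step 1: cell (4,0)='T' (+5 fires, +2 burnt)
Step 2: cell (4,0)='T' (+9 fires, +5 burnt)
Step 3: cell (4,0)='T' (+9 fires, +9 burnt)
Step 4: cell (4,0)='F' (+5 fires, +9 burnt)
  -> target ignites at step 4
Step 5: cell (4,0)='.' (+2 fires, +5 burnt)
Step 6: cell (4,0)='.' (+0 fires, +2 burnt)
  fire out at step 6

4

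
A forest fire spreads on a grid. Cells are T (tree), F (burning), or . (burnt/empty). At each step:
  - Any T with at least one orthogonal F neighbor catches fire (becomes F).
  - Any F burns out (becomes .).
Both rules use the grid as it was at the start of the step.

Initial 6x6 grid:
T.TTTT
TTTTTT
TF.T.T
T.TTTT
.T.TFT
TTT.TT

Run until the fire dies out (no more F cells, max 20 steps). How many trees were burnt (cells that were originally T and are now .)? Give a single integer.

Answer: 23

Derivation:
Step 1: +6 fires, +2 burnt (F count now 6)
Step 2: +6 fires, +6 burnt (F count now 6)
Step 3: +6 fires, +6 burnt (F count now 6)
Step 4: +3 fires, +6 burnt (F count now 3)
Step 5: +2 fires, +3 burnt (F count now 2)
Step 6: +0 fires, +2 burnt (F count now 0)
Fire out after step 6
Initially T: 27, now '.': 32
Total burnt (originally-T cells now '.'): 23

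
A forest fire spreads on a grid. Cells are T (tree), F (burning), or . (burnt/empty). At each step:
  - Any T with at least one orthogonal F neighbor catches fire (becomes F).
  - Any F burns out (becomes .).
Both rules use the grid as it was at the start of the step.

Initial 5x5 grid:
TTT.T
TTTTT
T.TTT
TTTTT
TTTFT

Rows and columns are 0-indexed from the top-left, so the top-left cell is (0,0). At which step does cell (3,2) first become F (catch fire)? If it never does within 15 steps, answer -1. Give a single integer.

Step 1: cell (3,2)='T' (+3 fires, +1 burnt)
Step 2: cell (3,2)='F' (+4 fires, +3 burnt)
  -> target ignites at step 2
Step 3: cell (3,2)='.' (+5 fires, +4 burnt)
Step 4: cell (3,2)='.' (+3 fires, +5 burnt)
Step 5: cell (3,2)='.' (+4 fires, +3 burnt)
Step 6: cell (3,2)='.' (+2 fires, +4 burnt)
Step 7: cell (3,2)='.' (+1 fires, +2 burnt)
Step 8: cell (3,2)='.' (+0 fires, +1 burnt)
  fire out at step 8

2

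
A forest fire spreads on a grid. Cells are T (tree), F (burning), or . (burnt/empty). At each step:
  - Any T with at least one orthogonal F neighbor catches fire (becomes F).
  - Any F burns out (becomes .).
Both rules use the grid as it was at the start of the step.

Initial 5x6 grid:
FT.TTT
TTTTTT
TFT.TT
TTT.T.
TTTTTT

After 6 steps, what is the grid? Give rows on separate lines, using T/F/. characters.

Step 1: 6 trees catch fire, 2 burn out
  .F.TTT
  FFTTTT
  F.F.TT
  TFT.T.
  TTTTTT
Step 2: 4 trees catch fire, 6 burn out
  ...TTT
  ..FTTT
  ....TT
  F.F.T.
  TFTTTT
Step 3: 3 trees catch fire, 4 burn out
  ...TTT
  ...FTT
  ....TT
  ....T.
  F.FTTT
Step 4: 3 trees catch fire, 3 burn out
  ...FTT
  ....FT
  ....TT
  ....T.
  ...FTT
Step 5: 4 trees catch fire, 3 burn out
  ....FT
  .....F
  ....FT
  ....T.
  ....FT
Step 6: 4 trees catch fire, 4 burn out
  .....F
  ......
  .....F
  ....F.
  .....F

.....F
......
.....F
....F.
.....F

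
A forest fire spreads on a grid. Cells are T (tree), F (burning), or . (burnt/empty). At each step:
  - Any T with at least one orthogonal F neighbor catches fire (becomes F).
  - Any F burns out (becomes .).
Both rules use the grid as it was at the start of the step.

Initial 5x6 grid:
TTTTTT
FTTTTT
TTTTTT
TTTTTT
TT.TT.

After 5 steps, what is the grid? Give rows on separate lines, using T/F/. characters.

Step 1: 3 trees catch fire, 1 burn out
  FTTTTT
  .FTTTT
  FTTTTT
  TTTTTT
  TT.TT.
Step 2: 4 trees catch fire, 3 burn out
  .FTTTT
  ..FTTT
  .FTTTT
  FTTTTT
  TT.TT.
Step 3: 5 trees catch fire, 4 burn out
  ..FTTT
  ...FTT
  ..FTTT
  .FTTTT
  FT.TT.
Step 4: 5 trees catch fire, 5 burn out
  ...FTT
  ....FT
  ...FTT
  ..FTTT
  .F.TT.
Step 5: 4 trees catch fire, 5 burn out
  ....FT
  .....F
  ....FT
  ...FTT
  ...TT.

....FT
.....F
....FT
...FTT
...TT.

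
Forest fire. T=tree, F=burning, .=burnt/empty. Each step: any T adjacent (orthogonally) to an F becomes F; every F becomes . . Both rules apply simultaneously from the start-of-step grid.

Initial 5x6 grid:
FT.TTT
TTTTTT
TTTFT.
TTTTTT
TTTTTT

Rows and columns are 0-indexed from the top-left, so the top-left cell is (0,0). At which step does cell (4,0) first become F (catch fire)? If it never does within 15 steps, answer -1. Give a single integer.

Step 1: cell (4,0)='T' (+6 fires, +2 burnt)
Step 2: cell (4,0)='T' (+9 fires, +6 burnt)
Step 3: cell (4,0)='T' (+7 fires, +9 burnt)
Step 4: cell (4,0)='F' (+4 fires, +7 burnt)
  -> target ignites at step 4
Step 5: cell (4,0)='.' (+0 fires, +4 burnt)
  fire out at step 5

4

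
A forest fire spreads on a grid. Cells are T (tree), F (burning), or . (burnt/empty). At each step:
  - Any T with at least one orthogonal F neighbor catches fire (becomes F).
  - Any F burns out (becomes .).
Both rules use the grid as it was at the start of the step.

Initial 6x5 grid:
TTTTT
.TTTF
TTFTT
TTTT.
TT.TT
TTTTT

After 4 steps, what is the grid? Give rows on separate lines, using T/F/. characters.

Step 1: 7 trees catch fire, 2 burn out
  TTTTF
  .TFF.
  TF.FF
  TTFT.
  TT.TT
  TTTTT
Step 2: 6 trees catch fire, 7 burn out
  TTFF.
  .F...
  F....
  TF.F.
  TT.TT
  TTTTT
Step 3: 4 trees catch fire, 6 burn out
  TF...
  .....
  .....
  F....
  TF.FT
  TTTTT
Step 4: 5 trees catch fire, 4 burn out
  F....
  .....
  .....
  .....
  F...F
  TFTFT

F....
.....
.....
.....
F...F
TFTFT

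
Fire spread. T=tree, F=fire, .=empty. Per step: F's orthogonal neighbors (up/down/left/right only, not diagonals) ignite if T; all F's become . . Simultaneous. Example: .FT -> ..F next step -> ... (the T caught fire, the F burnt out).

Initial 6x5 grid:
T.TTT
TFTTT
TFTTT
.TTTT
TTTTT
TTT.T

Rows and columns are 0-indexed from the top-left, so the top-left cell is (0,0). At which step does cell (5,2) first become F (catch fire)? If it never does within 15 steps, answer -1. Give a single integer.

Step 1: cell (5,2)='T' (+5 fires, +2 burnt)
Step 2: cell (5,2)='T' (+6 fires, +5 burnt)
Step 3: cell (5,2)='T' (+7 fires, +6 burnt)
Step 4: cell (5,2)='F' (+5 fires, +7 burnt)
  -> target ignites at step 4
Step 5: cell (5,2)='.' (+1 fires, +5 burnt)
Step 6: cell (5,2)='.' (+1 fires, +1 burnt)
Step 7: cell (5,2)='.' (+0 fires, +1 burnt)
  fire out at step 7

4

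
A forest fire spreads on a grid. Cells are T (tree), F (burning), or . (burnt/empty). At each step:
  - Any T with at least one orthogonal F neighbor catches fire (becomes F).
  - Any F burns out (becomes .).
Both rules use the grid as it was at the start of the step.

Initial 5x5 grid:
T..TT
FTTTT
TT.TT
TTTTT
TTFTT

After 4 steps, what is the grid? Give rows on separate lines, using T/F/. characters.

Step 1: 6 trees catch fire, 2 burn out
  F..TT
  .FTTT
  FT.TT
  TTFTT
  TF.FT
Step 2: 7 trees catch fire, 6 burn out
  ...TT
  ..FTT
  .F.TT
  FF.FT
  F...F
Step 3: 3 trees catch fire, 7 burn out
  ...TT
  ...FT
  ...FT
  ....F
  .....
Step 4: 3 trees catch fire, 3 burn out
  ...FT
  ....F
  ....F
  .....
  .....

...FT
....F
....F
.....
.....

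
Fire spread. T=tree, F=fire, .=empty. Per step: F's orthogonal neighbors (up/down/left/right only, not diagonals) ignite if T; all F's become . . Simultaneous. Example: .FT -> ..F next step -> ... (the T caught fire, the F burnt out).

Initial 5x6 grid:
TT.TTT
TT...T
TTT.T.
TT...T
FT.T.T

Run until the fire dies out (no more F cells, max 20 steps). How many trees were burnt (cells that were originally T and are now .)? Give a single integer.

Step 1: +2 fires, +1 burnt (F count now 2)
Step 2: +2 fires, +2 burnt (F count now 2)
Step 3: +2 fires, +2 burnt (F count now 2)
Step 4: +3 fires, +2 burnt (F count now 3)
Step 5: +1 fires, +3 burnt (F count now 1)
Step 6: +0 fires, +1 burnt (F count now 0)
Fire out after step 6
Initially T: 18, now '.': 22
Total burnt (originally-T cells now '.'): 10

Answer: 10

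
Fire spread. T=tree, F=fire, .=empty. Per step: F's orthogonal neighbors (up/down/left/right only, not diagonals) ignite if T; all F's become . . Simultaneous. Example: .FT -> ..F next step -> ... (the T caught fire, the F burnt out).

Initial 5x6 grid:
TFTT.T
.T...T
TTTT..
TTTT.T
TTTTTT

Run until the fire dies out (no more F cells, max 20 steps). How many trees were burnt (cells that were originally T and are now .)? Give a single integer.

Answer: 19

Derivation:
Step 1: +3 fires, +1 burnt (F count now 3)
Step 2: +2 fires, +3 burnt (F count now 2)
Step 3: +3 fires, +2 burnt (F count now 3)
Step 4: +4 fires, +3 burnt (F count now 4)
Step 5: +3 fires, +4 burnt (F count now 3)
Step 6: +1 fires, +3 burnt (F count now 1)
Step 7: +1 fires, +1 burnt (F count now 1)
Step 8: +1 fires, +1 burnt (F count now 1)
Step 9: +1 fires, +1 burnt (F count now 1)
Step 10: +0 fires, +1 burnt (F count now 0)
Fire out after step 10
Initially T: 21, now '.': 28
Total burnt (originally-T cells now '.'): 19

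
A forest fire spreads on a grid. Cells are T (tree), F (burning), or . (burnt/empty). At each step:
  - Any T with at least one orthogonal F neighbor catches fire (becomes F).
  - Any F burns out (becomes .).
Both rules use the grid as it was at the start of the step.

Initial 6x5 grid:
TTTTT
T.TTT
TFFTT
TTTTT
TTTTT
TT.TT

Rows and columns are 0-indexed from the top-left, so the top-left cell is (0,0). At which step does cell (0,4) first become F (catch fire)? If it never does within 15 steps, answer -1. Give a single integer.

Step 1: cell (0,4)='T' (+5 fires, +2 burnt)
Step 2: cell (0,4)='T' (+8 fires, +5 burnt)
Step 3: cell (0,4)='T' (+8 fires, +8 burnt)
Step 4: cell (0,4)='F' (+4 fires, +8 burnt)
  -> target ignites at step 4
Step 5: cell (0,4)='.' (+1 fires, +4 burnt)
Step 6: cell (0,4)='.' (+0 fires, +1 burnt)
  fire out at step 6

4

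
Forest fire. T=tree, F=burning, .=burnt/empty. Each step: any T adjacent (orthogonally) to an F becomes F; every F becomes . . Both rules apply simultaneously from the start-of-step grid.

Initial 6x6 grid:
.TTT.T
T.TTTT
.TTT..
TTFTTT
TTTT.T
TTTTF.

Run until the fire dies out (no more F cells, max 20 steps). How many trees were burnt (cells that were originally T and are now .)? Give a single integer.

Answer: 25

Derivation:
Step 1: +5 fires, +2 burnt (F count now 5)
Step 2: +8 fires, +5 burnt (F count now 8)
Step 3: +5 fires, +8 burnt (F count now 5)
Step 4: +5 fires, +5 burnt (F count now 5)
Step 5: +1 fires, +5 burnt (F count now 1)
Step 6: +1 fires, +1 burnt (F count now 1)
Step 7: +0 fires, +1 burnt (F count now 0)
Fire out after step 7
Initially T: 26, now '.': 35
Total burnt (originally-T cells now '.'): 25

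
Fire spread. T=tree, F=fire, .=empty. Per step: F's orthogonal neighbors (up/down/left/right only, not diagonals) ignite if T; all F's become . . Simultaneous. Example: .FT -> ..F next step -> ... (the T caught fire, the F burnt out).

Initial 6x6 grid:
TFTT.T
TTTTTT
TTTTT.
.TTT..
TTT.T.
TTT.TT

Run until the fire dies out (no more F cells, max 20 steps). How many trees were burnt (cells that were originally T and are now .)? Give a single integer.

Step 1: +3 fires, +1 burnt (F count now 3)
Step 2: +4 fires, +3 burnt (F count now 4)
Step 3: +4 fires, +4 burnt (F count now 4)
Step 4: +4 fires, +4 burnt (F count now 4)
Step 5: +6 fires, +4 burnt (F count now 6)
Step 6: +3 fires, +6 burnt (F count now 3)
Step 7: +0 fires, +3 burnt (F count now 0)
Fire out after step 7
Initially T: 27, now '.': 33
Total burnt (originally-T cells now '.'): 24

Answer: 24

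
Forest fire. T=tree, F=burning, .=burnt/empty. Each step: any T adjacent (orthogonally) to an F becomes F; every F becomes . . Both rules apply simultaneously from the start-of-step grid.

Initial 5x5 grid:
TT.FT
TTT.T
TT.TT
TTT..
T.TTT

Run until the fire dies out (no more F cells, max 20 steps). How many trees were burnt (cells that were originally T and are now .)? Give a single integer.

Answer: 4

Derivation:
Step 1: +1 fires, +1 burnt (F count now 1)
Step 2: +1 fires, +1 burnt (F count now 1)
Step 3: +1 fires, +1 burnt (F count now 1)
Step 4: +1 fires, +1 burnt (F count now 1)
Step 5: +0 fires, +1 burnt (F count now 0)
Fire out after step 5
Initially T: 18, now '.': 11
Total burnt (originally-T cells now '.'): 4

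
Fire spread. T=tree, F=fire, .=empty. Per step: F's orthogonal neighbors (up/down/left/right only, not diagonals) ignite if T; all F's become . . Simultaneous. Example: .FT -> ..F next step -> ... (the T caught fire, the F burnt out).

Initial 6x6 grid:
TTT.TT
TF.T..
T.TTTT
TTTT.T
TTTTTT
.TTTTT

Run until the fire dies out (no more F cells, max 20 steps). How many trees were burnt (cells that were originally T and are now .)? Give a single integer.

Answer: 26

Derivation:
Step 1: +2 fires, +1 burnt (F count now 2)
Step 2: +3 fires, +2 burnt (F count now 3)
Step 3: +1 fires, +3 burnt (F count now 1)
Step 4: +2 fires, +1 burnt (F count now 2)
Step 5: +2 fires, +2 burnt (F count now 2)
Step 6: +4 fires, +2 burnt (F count now 4)
Step 7: +3 fires, +4 burnt (F count now 3)
Step 8: +4 fires, +3 burnt (F count now 4)
Step 9: +3 fires, +4 burnt (F count now 3)
Step 10: +2 fires, +3 burnt (F count now 2)
Step 11: +0 fires, +2 burnt (F count now 0)
Fire out after step 11
Initially T: 28, now '.': 34
Total burnt (originally-T cells now '.'): 26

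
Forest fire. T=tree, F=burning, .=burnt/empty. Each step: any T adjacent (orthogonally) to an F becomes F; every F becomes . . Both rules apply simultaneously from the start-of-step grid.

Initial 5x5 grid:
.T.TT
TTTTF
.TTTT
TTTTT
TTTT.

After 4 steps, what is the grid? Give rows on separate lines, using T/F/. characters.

Step 1: 3 trees catch fire, 1 burn out
  .T.TF
  TTTF.
  .TTTF
  TTTTT
  TTTT.
Step 2: 4 trees catch fire, 3 burn out
  .T.F.
  TTF..
  .TTF.
  TTTTF
  TTTT.
Step 3: 3 trees catch fire, 4 burn out
  .T...
  TF...
  .TF..
  TTTF.
  TTTT.
Step 4: 5 trees catch fire, 3 burn out
  .F...
  F....
  .F...
  TTF..
  TTTF.

.F...
F....
.F...
TTF..
TTTF.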